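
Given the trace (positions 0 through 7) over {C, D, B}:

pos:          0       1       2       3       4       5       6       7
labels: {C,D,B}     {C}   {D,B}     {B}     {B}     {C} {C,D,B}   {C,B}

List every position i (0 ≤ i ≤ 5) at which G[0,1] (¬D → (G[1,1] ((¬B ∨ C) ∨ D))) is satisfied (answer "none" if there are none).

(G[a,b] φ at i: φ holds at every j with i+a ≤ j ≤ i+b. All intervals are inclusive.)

0, 1, 4, 5

Evaluate at each i in [0,5]:
  i=0: ✓ (all of [0,1])
  i=1: ✓ (all of [1,2])
  i=2: ✗ (fails at j=3)
  i=3: ✗ (fails at j=3)
  i=4: ✓ (all of [4,5])
  i=5: ✓ (all of [5,6])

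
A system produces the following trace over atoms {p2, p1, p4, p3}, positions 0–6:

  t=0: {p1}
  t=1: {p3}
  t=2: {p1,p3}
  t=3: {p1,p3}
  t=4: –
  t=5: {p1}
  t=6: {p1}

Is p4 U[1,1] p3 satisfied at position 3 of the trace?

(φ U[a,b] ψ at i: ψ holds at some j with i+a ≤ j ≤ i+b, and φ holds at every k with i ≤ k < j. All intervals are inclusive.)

False

Need some j in [4,4] with p3, and p4 at every k in [3,j-1].
  j=4: p3 false.
No j in the window works → until fails.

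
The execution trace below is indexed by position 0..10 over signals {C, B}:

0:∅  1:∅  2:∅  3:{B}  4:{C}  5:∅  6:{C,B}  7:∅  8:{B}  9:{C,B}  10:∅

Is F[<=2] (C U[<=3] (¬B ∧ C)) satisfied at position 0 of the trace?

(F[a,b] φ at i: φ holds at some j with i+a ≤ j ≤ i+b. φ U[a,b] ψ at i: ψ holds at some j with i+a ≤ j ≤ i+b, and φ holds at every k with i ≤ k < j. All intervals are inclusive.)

Check (C U[<=3] (¬B ∧ C)) at each j in [0,2]:
  j=0: fails
  j=1: fails
  j=2: fails
No position in the window satisfies it → formula fails.

False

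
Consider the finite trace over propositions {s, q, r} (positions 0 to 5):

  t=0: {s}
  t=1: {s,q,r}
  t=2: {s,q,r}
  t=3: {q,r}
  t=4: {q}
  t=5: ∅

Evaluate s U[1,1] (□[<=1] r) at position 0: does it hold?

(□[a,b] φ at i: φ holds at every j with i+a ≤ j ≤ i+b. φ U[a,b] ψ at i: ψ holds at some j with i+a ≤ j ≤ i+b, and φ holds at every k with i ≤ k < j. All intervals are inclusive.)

Holds

Need some j in [1,1] with □[<=1] r, and s at every k in [0,j-1].
  j=1: □[<=1] r holds; s holds at every k in [0,0] → satisfied.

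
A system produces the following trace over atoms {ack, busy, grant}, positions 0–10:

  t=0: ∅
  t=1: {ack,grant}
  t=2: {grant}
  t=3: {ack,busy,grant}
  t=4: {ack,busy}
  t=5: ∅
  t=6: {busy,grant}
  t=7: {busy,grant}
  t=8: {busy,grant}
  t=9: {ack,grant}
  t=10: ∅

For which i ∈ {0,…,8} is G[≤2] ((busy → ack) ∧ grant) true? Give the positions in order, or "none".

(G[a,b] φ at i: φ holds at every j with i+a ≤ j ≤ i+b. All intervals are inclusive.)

Evaluate at each i in [0,8]:
  i=0: ✗ (fails at j=0)
  i=1: ✓ (all of [1,3])
  i=2: ✗ (fails at j=4)
  i=3: ✗ (fails at j=4)
  i=4: ✗ (fails at j=4)
  i=5: ✗ (fails at j=5)
  i=6: ✗ (fails at j=6)
  i=7: ✗ (fails at j=7)
  i=8: ✗ (fails at j=8)

1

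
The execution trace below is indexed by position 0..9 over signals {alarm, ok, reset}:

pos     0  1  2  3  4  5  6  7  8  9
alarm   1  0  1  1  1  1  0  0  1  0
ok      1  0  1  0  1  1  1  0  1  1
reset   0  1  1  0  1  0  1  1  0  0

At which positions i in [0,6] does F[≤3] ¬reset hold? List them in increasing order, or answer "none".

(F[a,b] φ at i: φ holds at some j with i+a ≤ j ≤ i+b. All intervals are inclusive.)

0, 1, 2, 3, 4, 5, 6

Evaluate at each i in [0,6]:
  i=0: ✓ (witness j=0)
  i=1: ✓ (witness j=3)
  i=2: ✓ (witness j=3)
  i=3: ✓ (witness j=3)
  i=4: ✓ (witness j=5)
  i=5: ✓ (witness j=5)
  i=6: ✓ (witness j=8)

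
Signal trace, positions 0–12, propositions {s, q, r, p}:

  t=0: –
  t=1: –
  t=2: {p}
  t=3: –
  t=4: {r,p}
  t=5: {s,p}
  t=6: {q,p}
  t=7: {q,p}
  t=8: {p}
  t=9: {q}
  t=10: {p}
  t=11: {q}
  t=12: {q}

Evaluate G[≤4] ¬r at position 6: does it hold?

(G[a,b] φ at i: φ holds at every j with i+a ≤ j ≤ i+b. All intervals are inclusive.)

Check ¬r at every j in [6,10]:
  j=6: true
  j=7: true
  j=8: true
  j=9: true
  j=10: true
All positions satisfy it → formula holds.

Yes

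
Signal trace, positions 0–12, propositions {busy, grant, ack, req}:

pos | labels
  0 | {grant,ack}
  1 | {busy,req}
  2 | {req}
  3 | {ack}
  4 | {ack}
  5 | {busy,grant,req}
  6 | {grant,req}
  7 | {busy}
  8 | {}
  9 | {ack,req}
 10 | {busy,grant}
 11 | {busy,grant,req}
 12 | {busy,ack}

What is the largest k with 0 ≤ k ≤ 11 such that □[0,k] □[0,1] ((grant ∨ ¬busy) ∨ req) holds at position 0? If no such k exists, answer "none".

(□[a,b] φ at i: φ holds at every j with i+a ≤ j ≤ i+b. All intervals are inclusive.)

5

□[0,1] ((grant ∨ ¬busy) ∨ req) must hold from j=0 onward; find where it first fails.
  j=0: holds
  j=1: holds
  j=2: holds
  j=3: holds
  j=4: holds
  j=5: holds
  j=6: fails
Holds on [0,5], so largest k = 5.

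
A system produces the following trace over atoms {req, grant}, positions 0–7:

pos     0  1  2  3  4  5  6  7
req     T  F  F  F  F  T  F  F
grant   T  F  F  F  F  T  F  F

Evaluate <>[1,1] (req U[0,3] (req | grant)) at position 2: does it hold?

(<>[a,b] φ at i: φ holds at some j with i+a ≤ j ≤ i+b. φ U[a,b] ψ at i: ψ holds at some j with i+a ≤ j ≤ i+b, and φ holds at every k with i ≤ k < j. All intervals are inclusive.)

Check (req U[0,3] (req | grant)) at each j in [3,3]:
  j=3: fails
No position in the window satisfies it → formula fails.

Does not hold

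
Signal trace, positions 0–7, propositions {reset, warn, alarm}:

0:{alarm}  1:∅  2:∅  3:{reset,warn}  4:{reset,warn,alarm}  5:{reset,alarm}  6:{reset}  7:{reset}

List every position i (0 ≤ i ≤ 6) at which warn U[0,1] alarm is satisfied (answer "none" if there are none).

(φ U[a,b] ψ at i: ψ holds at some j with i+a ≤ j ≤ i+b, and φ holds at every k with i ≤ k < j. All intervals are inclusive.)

0, 3, 4, 5

Evaluate at each i in [0,6]:
  i=0: ✓ (rhs at j=0)
  i=1: ✗ (no rhs in [1,2])
  i=2: ✗ (no rhs in [2,3])
  i=3: ✓ (rhs at j=4; lhs holds on [3,3])
  i=4: ✓ (rhs at j=4)
  i=5: ✓ (rhs at j=5)
  i=6: ✗ (no rhs in [6,7])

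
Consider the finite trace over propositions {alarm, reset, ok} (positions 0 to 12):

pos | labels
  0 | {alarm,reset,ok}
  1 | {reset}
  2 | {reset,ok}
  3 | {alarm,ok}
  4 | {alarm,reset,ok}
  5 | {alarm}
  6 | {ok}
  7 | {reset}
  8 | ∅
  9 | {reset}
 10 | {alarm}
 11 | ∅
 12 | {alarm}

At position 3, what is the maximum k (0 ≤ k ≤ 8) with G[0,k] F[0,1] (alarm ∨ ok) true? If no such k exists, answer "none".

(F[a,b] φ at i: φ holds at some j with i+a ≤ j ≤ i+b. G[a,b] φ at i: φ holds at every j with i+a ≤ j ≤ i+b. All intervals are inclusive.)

3

F[0,1] (alarm ∨ ok) must hold from j=3 onward; find where it first fails.
  j=3: holds
  j=4: holds
  j=5: holds
  j=6: holds
  j=7: fails
Holds on [3,6], so largest k = 3.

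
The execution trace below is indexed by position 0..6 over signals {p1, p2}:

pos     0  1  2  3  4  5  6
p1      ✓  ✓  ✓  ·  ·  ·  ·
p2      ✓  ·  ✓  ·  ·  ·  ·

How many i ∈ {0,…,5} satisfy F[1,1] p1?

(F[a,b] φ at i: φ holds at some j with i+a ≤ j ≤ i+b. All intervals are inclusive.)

2

Evaluate at each i in [0,5]:
  i=0: ✓ (witness j=1)
  i=1: ✓ (witness j=2)
  i=2: ✗ (none in [3,3])
  i=3: ✗ (none in [4,4])
  i=4: ✗ (none in [5,5])
  i=5: ✗ (none in [6,6])
Positions where it holds: {0, 1} → 2.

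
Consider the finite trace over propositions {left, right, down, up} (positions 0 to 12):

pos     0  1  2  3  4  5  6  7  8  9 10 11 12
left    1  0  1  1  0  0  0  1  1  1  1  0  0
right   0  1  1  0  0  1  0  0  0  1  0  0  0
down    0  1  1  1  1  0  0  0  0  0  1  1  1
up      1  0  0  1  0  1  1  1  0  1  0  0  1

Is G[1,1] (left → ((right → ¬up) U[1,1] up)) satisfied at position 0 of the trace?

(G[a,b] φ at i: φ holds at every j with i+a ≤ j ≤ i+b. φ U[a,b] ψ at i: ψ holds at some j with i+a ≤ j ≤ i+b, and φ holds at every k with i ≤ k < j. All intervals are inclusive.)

Check (left → ((right → ¬up) U[1,1] up)) at every j in [1,1]:
  j=1: antecedent false → ✓
All positions satisfy it → formula holds.

Yes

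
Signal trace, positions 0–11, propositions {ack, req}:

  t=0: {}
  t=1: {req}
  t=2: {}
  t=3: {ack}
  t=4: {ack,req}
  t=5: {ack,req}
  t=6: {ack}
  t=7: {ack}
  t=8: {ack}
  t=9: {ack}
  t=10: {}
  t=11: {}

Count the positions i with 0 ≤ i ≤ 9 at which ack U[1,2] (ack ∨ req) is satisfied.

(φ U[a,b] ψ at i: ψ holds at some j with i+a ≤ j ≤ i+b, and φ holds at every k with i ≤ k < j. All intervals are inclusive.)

Evaluate at each i in [0,9]:
  i=0: ✗ (lhs fails at k=0 before rhs at j=1)
  i=1: ✗ (lhs fails at k=1 before rhs at j=3)
  i=2: ✗ (lhs fails at k=2 before rhs at j=3)
  i=3: ✓ (rhs at j=4; lhs holds on [3,3])
  i=4: ✓ (rhs at j=5; lhs holds on [4,4])
  i=5: ✓ (rhs at j=6; lhs holds on [5,5])
  i=6: ✓ (rhs at j=7; lhs holds on [6,6])
  i=7: ✓ (rhs at j=8; lhs holds on [7,7])
  i=8: ✓ (rhs at j=9; lhs holds on [8,8])
  i=9: ✗ (no rhs in [10,11])
Positions where it holds: {3, 4, 5, 6, 7, 8} → 6.

6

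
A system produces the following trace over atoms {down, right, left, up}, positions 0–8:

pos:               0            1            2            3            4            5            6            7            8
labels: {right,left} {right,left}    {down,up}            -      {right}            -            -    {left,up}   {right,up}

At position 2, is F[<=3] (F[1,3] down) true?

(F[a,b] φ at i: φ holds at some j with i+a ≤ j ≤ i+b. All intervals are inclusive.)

Check F[1,3] down at each j in [2,5]:
  j=2: fails (none in [3,5])
  j=3: fails (none in [4,6])
  j=4: fails (none in [5,7])
  j=5: fails (none in [6,8])
No position in the window satisfies it → formula fails.

False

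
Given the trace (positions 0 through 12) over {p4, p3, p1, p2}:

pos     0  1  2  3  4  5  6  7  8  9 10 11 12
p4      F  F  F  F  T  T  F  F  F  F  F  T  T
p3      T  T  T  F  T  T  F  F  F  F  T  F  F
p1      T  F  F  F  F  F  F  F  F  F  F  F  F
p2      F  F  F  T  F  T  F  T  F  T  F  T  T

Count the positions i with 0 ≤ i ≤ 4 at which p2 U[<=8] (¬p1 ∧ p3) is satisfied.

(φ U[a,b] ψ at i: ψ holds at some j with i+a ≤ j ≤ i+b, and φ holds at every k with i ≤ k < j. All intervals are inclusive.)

Evaluate at each i in [0,4]:
  i=0: ✗ (lhs fails at k=0 before rhs at j=1)
  i=1: ✓ (rhs at j=1)
  i=2: ✓ (rhs at j=2)
  i=3: ✓ (rhs at j=4; lhs holds on [3,3])
  i=4: ✓ (rhs at j=4)
Positions where it holds: {1, 2, 3, 4} → 4.

4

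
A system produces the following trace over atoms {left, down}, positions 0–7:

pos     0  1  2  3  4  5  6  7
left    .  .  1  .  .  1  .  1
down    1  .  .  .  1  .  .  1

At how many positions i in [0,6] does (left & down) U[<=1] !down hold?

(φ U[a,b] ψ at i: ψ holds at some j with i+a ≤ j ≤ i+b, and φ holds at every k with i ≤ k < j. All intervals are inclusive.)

5

Evaluate at each i in [0,6]:
  i=0: ✗ (lhs fails at k=0 before rhs at j=1)
  i=1: ✓ (rhs at j=1)
  i=2: ✓ (rhs at j=2)
  i=3: ✓ (rhs at j=3)
  i=4: ✗ (lhs fails at k=4 before rhs at j=5)
  i=5: ✓ (rhs at j=5)
  i=6: ✓ (rhs at j=6)
Positions where it holds: {1, 2, 3, 5, 6} → 5.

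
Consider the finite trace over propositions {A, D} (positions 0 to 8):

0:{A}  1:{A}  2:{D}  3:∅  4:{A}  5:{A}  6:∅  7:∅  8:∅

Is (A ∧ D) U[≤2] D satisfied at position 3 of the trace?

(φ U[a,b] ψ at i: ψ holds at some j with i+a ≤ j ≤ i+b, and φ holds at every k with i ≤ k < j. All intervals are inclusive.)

Does not hold

Need some j in [3,5] with D, and (A ∧ D) at every k in [3,j-1].
  j=3: D false.
  j=4: D false.
  j=5: D false.
No j in the window works → until fails.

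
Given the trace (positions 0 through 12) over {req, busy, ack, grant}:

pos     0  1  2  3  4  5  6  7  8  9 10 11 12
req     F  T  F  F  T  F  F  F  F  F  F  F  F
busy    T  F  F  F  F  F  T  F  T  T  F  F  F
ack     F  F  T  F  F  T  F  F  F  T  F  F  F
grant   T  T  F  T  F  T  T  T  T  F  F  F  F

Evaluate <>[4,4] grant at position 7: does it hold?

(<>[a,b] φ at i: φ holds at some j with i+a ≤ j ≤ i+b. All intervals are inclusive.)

Check grant at each j in [11,11]:
  j=11: false
No position in the window satisfies it → formula fails.

False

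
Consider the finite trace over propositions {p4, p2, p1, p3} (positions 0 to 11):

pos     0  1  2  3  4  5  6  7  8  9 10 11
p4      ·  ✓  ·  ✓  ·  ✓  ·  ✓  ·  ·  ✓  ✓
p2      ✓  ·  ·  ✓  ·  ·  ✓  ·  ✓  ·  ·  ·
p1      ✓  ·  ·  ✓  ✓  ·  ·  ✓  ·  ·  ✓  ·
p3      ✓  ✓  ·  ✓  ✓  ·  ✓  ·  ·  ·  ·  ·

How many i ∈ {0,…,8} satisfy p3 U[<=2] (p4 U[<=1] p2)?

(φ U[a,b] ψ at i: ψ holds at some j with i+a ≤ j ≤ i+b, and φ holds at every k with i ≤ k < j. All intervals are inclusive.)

Evaluate at each i in [0,8]:
  i=0: ✓ (rhs at j=0)
  i=1: ✗ (lhs fails at k=2 before rhs at j=3)
  i=2: ✗ (lhs fails at k=2 before rhs at j=3)
  i=3: ✓ (rhs at j=3)
  i=4: ✓ (rhs at j=5; lhs holds on [4,4])
  i=5: ✓ (rhs at j=5)
  i=6: ✓ (rhs at j=6)
  i=7: ✓ (rhs at j=7)
  i=8: ✓ (rhs at j=8)
Positions where it holds: {0, 3, 4, 5, 6, 7, 8} → 7.

7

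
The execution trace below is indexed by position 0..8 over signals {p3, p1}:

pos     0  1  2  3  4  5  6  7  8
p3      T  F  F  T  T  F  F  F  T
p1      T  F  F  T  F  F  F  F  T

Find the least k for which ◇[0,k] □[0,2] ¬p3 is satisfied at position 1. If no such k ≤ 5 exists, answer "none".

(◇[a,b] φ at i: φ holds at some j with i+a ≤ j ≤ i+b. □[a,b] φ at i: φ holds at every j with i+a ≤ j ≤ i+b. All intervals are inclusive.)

Scan j = 1,2,… for □[0,2] ¬p3:
  j=1: fails
  j=2: fails
  j=3: fails
  j=4: fails
  j=5: holds
First hit at j=5, so smallest k = 5-1 = 4.

4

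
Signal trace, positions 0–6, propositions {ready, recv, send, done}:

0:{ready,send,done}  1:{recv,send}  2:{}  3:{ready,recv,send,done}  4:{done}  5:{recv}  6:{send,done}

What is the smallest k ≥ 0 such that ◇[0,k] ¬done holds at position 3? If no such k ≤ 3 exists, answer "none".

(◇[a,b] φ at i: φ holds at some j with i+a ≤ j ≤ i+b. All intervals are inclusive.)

Scan j = 3,4,… for ¬done:
  j=3: fails
  j=4: fails
  j=5: holds
First hit at j=5, so smallest k = 5-3 = 2.

2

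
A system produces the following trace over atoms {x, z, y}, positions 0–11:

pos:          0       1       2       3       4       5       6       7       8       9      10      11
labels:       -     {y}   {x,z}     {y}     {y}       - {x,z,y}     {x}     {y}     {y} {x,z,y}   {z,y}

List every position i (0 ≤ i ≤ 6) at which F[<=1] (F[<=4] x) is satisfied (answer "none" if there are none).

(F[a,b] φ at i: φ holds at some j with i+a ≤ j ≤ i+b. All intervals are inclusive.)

Evaluate at each i in [0,6]:
  i=0: ✓ (witness j=0)
  i=1: ✓ (witness j=1)
  i=2: ✓ (witness j=2)
  i=3: ✓ (witness j=3)
  i=4: ✓ (witness j=4)
  i=5: ✓ (witness j=5)
  i=6: ✓ (witness j=6)

0, 1, 2, 3, 4, 5, 6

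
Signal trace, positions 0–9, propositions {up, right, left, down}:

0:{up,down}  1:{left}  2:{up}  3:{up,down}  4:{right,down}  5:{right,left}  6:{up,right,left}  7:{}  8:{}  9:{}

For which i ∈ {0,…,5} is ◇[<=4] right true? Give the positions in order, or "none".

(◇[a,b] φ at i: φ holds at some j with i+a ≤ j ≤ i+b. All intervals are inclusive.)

Evaluate at each i in [0,5]:
  i=0: ✓ (witness j=4)
  i=1: ✓ (witness j=4)
  i=2: ✓ (witness j=4)
  i=3: ✓ (witness j=4)
  i=4: ✓ (witness j=4)
  i=5: ✓ (witness j=5)

0, 1, 2, 3, 4, 5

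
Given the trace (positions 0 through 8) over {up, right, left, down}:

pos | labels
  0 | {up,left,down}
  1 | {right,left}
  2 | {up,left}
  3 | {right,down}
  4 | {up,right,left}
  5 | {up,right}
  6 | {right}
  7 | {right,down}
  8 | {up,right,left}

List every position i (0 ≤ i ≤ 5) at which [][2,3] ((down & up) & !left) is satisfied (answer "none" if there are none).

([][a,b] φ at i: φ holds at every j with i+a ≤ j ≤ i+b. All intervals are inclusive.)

Evaluate at each i in [0,5]:
  i=0: ✗ (fails at j=2)
  i=1: ✗ (fails at j=3)
  i=2: ✗ (fails at j=4)
  i=3: ✗ (fails at j=5)
  i=4: ✗ (fails at j=6)
  i=5: ✗ (fails at j=7)

none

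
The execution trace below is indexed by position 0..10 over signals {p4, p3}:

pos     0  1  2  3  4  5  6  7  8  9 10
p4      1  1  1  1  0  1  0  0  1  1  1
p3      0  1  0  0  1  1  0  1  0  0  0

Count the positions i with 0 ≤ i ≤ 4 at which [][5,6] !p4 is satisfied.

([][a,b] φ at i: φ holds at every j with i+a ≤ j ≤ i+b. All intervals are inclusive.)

Evaluate at each i in [0,4]:
  i=0: ✗ (fails at j=5)
  i=1: ✓ (all of [6,7])
  i=2: ✗ (fails at j=8)
  i=3: ✗ (fails at j=8)
  i=4: ✗ (fails at j=9)
Positions where it holds: {1} → 1.

1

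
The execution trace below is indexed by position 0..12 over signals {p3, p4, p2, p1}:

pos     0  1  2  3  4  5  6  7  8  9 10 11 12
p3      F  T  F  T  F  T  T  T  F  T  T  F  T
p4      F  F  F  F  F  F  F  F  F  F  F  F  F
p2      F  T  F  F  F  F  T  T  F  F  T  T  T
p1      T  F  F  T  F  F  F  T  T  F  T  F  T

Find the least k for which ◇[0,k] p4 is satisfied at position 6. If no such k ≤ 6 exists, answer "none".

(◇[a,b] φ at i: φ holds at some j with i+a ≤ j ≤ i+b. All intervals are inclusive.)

none

Scan j = 6,7,… for p4:
  j=6: fails
  j=7: fails
  j=8: fails
  j=9: fails
  j=10: fails
  j=11: fails
  j=12: fails
No j in [6,12] satisfies it → none.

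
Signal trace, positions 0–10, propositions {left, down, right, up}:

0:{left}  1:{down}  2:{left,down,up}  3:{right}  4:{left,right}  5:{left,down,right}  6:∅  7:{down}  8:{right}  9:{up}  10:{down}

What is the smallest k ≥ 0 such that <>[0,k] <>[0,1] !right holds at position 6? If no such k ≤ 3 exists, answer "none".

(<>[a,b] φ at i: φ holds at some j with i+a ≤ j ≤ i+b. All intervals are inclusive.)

Scan j = 6,7,… for <>[0,1] !right:
  j=6: holds
First hit at j=6, so smallest k = 6-6 = 0.

0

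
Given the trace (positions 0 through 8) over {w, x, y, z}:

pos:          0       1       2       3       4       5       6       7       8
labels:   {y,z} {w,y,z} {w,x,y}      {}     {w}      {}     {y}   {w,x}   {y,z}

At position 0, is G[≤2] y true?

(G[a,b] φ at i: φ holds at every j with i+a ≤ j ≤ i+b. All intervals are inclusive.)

Yes

Check y at every j in [0,2]:
  j=0: true
  j=1: true
  j=2: true
All positions satisfy it → formula holds.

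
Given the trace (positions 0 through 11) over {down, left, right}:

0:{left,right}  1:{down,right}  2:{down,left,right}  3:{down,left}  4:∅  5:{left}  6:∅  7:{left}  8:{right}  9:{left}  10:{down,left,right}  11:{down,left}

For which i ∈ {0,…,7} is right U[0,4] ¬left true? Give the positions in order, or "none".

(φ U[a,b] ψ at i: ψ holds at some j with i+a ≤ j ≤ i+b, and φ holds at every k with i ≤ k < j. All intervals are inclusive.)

0, 1, 4, 6

Evaluate at each i in [0,7]:
  i=0: ✓ (rhs at j=1; lhs holds on [0,0])
  i=1: ✓ (rhs at j=1)
  i=2: ✗ (lhs fails at k=3 before rhs at j=4)
  i=3: ✗ (lhs fails at k=3 before rhs at j=4)
  i=4: ✓ (rhs at j=4)
  i=5: ✗ (lhs fails at k=5 before rhs at j=6)
  i=6: ✓ (rhs at j=6)
  i=7: ✗ (lhs fails at k=7 before rhs at j=8)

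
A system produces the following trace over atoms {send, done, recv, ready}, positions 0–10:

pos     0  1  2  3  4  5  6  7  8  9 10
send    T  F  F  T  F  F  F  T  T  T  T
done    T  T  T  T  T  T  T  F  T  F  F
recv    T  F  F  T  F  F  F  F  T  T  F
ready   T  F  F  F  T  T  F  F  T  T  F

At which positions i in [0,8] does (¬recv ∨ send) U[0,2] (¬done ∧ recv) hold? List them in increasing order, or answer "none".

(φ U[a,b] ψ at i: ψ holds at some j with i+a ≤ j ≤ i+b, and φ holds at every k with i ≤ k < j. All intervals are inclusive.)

7, 8

Evaluate at each i in [0,8]:
  i=0: ✗ (no rhs in [0,2])
  i=1: ✗ (no rhs in [1,3])
  i=2: ✗ (no rhs in [2,4])
  i=3: ✗ (no rhs in [3,5])
  i=4: ✗ (no rhs in [4,6])
  i=5: ✗ (no rhs in [5,7])
  i=6: ✗ (no rhs in [6,8])
  i=7: ✓ (rhs at j=9; lhs holds on [7,8])
  i=8: ✓ (rhs at j=9; lhs holds on [8,8])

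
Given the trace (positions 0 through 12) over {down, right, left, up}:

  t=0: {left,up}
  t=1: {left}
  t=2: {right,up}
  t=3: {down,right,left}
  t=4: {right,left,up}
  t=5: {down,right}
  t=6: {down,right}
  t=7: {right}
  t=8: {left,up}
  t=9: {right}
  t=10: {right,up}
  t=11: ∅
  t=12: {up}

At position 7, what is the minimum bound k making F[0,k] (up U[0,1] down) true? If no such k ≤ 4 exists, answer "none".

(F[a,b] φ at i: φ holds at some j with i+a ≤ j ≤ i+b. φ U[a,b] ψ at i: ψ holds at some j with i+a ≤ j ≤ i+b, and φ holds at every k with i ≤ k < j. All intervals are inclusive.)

Scan j = 7,8,… for (up U[0,1] down):
  j=7: fails
  j=8: fails
  j=9: fails
  j=10: fails
  j=11: fails
No j in [7,11] satisfies it → none.

none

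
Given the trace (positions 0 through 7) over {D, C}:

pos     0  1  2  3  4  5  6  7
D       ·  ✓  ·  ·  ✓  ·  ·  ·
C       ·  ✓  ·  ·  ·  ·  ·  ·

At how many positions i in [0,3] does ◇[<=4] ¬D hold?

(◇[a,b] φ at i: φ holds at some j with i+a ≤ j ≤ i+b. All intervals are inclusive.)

4

Evaluate at each i in [0,3]:
  i=0: ✓ (witness j=0)
  i=1: ✓ (witness j=2)
  i=2: ✓ (witness j=2)
  i=3: ✓ (witness j=3)
Positions where it holds: {0, 1, 2, 3} → 4.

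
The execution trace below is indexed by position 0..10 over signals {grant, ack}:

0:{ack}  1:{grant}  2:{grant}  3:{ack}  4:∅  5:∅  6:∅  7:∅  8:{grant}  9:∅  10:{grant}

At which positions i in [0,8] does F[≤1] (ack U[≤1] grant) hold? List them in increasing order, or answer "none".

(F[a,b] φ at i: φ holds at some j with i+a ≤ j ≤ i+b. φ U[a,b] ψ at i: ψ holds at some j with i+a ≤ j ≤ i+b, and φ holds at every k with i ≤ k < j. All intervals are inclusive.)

0, 1, 2, 7, 8

Evaluate at each i in [0,8]:
  i=0: ✓ (witness j=0)
  i=1: ✓ (witness j=1)
  i=2: ✓ (witness j=2)
  i=3: ✗ (none in [3,4])
  i=4: ✗ (none in [4,5])
  i=5: ✗ (none in [5,6])
  i=6: ✗ (none in [6,7])
  i=7: ✓ (witness j=8)
  i=8: ✓ (witness j=8)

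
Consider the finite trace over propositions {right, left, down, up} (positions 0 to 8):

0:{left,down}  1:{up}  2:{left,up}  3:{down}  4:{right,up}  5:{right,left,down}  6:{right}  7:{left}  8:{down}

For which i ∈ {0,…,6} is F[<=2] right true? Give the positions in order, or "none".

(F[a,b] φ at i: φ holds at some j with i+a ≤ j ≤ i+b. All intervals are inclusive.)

2, 3, 4, 5, 6

Evaluate at each i in [0,6]:
  i=0: ✗ (none in [0,2])
  i=1: ✗ (none in [1,3])
  i=2: ✓ (witness j=4)
  i=3: ✓ (witness j=4)
  i=4: ✓ (witness j=4)
  i=5: ✓ (witness j=5)
  i=6: ✓ (witness j=6)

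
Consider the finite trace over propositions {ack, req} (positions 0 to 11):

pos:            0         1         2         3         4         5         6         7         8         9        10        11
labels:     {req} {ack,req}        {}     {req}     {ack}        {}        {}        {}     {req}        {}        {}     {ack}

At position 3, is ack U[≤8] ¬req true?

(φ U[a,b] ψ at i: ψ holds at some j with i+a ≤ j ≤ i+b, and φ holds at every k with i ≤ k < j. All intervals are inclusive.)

Need some j in [3,11] with ¬req, and ack at every k in [3,j-1].
  j=3: ¬req false.
  j=4: ¬req holds, but ack fails at k=3 → not this j.
  j=5: ¬req holds, but ack fails at k=3 → not this j.
  j=6: ¬req holds, but ack fails at k=3 → not this j.
  j=7: ¬req holds, but ack fails at k=3 → not this j.
  j=8: ¬req false.
  j=9: ¬req holds, but ack fails at k=3 → not this j.
  j=10: ¬req holds, but ack fails at k=3 → not this j.
  j=11: ¬req holds, but ack fails at k=3 → not this j.
No j in the window works → until fails.

Does not hold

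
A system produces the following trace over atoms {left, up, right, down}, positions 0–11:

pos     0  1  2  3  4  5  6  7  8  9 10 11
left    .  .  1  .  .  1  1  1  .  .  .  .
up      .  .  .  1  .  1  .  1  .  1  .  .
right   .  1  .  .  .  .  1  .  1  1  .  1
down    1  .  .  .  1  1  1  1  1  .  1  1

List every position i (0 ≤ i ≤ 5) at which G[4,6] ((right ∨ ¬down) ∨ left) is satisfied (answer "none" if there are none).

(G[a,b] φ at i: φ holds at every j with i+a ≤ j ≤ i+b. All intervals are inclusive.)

1, 2, 3

Evaluate at each i in [0,5]:
  i=0: ✗ (fails at j=4)
  i=1: ✓ (all of [5,7])
  i=2: ✓ (all of [6,8])
  i=3: ✓ (all of [7,9])
  i=4: ✗ (fails at j=10)
  i=5: ✗ (fails at j=10)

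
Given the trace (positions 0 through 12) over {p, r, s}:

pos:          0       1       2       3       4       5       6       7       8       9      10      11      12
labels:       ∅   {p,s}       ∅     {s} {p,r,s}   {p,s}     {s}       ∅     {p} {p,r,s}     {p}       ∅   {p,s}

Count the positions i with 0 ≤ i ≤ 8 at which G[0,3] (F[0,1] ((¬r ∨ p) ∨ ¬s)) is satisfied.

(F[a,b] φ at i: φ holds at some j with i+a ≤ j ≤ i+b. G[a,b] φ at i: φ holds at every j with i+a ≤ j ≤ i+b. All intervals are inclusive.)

9

Evaluate at each i in [0,8]:
  i=0: ✓ (all of [0,3])
  i=1: ✓ (all of [1,4])
  i=2: ✓ (all of [2,5])
  i=3: ✓ (all of [3,6])
  i=4: ✓ (all of [4,7])
  i=5: ✓ (all of [5,8])
  i=6: ✓ (all of [6,9])
  i=7: ✓ (all of [7,10])
  i=8: ✓ (all of [8,11])
Positions where it holds: {0, 1, 2, 3, 4, 5, 6, 7, 8} → 9.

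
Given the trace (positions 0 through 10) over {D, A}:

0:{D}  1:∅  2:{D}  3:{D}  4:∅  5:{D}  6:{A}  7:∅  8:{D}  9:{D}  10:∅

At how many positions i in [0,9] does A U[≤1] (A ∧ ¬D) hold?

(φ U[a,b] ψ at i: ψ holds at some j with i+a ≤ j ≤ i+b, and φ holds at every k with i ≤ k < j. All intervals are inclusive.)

Evaluate at each i in [0,9]:
  i=0: ✗ (no rhs in [0,1])
  i=1: ✗ (no rhs in [1,2])
  i=2: ✗ (no rhs in [2,3])
  i=3: ✗ (no rhs in [3,4])
  i=4: ✗ (no rhs in [4,5])
  i=5: ✗ (lhs fails at k=5 before rhs at j=6)
  i=6: ✓ (rhs at j=6)
  i=7: ✗ (no rhs in [7,8])
  i=8: ✗ (no rhs in [8,9])
  i=9: ✗ (no rhs in [9,10])
Positions where it holds: {6} → 1.

1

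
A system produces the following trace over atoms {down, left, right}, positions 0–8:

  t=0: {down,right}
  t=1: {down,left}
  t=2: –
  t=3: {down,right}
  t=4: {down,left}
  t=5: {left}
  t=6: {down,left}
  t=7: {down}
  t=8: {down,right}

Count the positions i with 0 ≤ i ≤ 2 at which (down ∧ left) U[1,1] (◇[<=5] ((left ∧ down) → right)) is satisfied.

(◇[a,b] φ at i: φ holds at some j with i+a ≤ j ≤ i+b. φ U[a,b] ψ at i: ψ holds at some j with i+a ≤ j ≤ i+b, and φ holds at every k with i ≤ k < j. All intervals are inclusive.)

Evaluate at each i in [0,2]:
  i=0: ✗ (lhs fails at k=0 before rhs at j=1)
  i=1: ✓ (rhs at j=2; lhs holds on [1,1])
  i=2: ✗ (lhs fails at k=2 before rhs at j=3)
Positions where it holds: {1} → 1.

1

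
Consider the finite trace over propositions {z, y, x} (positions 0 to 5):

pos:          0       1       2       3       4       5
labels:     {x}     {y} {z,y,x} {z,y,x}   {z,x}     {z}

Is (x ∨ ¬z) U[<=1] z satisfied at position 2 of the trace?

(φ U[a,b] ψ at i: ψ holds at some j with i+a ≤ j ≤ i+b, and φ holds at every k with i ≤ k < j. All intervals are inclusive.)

Yes

Need some j in [2,3] with z, and (x ∨ ¬z) at every k in [2,j-1].
  j=2: z holds; no prefix to check → satisfied.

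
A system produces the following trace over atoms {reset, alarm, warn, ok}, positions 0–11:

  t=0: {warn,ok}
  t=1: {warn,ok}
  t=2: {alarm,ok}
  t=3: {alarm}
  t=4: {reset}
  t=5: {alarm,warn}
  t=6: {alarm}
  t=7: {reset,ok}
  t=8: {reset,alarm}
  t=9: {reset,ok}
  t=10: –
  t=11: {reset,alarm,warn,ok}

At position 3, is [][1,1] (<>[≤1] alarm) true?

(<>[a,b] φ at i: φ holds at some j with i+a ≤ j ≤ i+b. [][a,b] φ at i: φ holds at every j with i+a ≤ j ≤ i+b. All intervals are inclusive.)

Check <>[≤1] alarm at every j in [4,4]:
  j=4: holds (witness at 5)
All positions satisfy it → formula holds.

Holds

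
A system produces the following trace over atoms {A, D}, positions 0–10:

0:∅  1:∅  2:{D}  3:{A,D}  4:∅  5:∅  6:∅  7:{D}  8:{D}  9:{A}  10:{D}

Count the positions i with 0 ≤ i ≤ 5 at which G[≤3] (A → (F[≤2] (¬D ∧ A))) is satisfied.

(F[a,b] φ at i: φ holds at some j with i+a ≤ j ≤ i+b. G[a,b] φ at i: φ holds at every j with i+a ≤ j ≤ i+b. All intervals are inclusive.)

2

Evaluate at each i in [0,5]:
  i=0: ✗ (fails at j=3)
  i=1: ✗ (fails at j=3)
  i=2: ✗ (fails at j=3)
  i=3: ✗ (fails at j=3)
  i=4: ✓ (all of [4,7])
  i=5: ✓ (all of [5,8])
Positions where it holds: {4, 5} → 2.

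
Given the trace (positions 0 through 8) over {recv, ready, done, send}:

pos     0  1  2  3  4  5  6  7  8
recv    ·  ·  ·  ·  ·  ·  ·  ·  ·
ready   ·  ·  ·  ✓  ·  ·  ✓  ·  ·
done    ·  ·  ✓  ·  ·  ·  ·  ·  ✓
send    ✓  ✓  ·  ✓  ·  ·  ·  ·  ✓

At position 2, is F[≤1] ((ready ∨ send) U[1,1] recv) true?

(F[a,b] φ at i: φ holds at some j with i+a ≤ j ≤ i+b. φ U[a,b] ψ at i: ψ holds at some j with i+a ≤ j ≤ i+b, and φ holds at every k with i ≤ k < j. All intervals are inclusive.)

False

Check ((ready ∨ send) U[1,1] recv) at each j in [2,3]:
  j=2: fails
  j=3: fails
No position in the window satisfies it → formula fails.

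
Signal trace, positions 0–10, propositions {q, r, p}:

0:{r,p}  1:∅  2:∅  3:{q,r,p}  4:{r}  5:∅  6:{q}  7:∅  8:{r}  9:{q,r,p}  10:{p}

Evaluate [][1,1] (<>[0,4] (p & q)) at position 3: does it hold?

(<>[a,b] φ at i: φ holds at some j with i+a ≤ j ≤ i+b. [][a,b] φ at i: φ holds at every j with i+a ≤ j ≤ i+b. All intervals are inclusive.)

No

Check <>[0,4] (p & q) at every j in [4,4]:
  j=4: fails (none in [4,8])
Fails at j=4 → formula fails.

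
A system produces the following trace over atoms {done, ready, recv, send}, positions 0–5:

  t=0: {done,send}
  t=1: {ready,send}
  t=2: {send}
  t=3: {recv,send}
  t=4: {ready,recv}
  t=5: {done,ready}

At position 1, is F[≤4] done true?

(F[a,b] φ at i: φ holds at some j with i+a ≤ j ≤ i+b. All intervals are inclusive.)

Check done at each j in [1,5]:
  j=1: false
  j=2: false
  j=3: false
  j=4: false
  j=5: true
Found at j=5 → formula holds.

Yes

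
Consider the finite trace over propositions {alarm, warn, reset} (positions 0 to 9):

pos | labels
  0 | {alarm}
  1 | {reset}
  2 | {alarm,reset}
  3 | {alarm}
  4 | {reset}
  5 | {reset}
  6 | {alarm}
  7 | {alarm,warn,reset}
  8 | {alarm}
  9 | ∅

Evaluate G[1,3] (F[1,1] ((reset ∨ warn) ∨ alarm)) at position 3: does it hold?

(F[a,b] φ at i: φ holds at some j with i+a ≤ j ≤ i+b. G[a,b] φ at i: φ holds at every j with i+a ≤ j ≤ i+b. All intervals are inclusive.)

Check F[1,1] ((reset ∨ warn) ∨ alarm) at every j in [4,6]:
  j=4: holds (witness at 5)
  j=5: holds (witness at 6)
  j=6: holds (witness at 7)
All positions satisfy it → formula holds.

Yes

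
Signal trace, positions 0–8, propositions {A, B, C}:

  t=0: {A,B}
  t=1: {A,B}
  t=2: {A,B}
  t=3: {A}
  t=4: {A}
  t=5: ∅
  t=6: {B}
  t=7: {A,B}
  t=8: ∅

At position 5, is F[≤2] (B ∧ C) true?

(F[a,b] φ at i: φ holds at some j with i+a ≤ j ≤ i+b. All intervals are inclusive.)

No

Check (B ∧ C) at each j in [5,7]:
  j=5: false
  j=6: false
  j=7: false
No position in the window satisfies it → formula fails.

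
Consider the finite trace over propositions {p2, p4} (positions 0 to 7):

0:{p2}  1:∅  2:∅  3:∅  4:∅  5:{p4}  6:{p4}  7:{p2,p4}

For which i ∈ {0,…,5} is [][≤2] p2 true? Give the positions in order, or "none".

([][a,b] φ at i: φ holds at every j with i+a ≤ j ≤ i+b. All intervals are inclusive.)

none

Evaluate at each i in [0,5]:
  i=0: ✗ (fails at j=1)
  i=1: ✗ (fails at j=1)
  i=2: ✗ (fails at j=2)
  i=3: ✗ (fails at j=3)
  i=4: ✗ (fails at j=4)
  i=5: ✗ (fails at j=5)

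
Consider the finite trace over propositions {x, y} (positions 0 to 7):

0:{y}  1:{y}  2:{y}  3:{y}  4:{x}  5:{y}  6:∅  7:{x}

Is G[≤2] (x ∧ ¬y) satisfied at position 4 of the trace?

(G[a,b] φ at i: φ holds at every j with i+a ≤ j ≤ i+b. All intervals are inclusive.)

Check (x ∧ ¬y) at every j in [4,6]:
  j=4: true
  j=5: false
  j=6: false
Fails at j=5 → formula fails.

Does not hold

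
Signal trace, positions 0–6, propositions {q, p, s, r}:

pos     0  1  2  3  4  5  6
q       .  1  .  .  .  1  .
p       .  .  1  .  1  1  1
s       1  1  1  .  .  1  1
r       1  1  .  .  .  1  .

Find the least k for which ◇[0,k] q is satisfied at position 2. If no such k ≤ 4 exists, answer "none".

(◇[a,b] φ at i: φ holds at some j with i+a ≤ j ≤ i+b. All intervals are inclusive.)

3

Scan j = 2,3,… for q:
  j=2: fails
  j=3: fails
  j=4: fails
  j=5: holds
First hit at j=5, so smallest k = 5-2 = 3.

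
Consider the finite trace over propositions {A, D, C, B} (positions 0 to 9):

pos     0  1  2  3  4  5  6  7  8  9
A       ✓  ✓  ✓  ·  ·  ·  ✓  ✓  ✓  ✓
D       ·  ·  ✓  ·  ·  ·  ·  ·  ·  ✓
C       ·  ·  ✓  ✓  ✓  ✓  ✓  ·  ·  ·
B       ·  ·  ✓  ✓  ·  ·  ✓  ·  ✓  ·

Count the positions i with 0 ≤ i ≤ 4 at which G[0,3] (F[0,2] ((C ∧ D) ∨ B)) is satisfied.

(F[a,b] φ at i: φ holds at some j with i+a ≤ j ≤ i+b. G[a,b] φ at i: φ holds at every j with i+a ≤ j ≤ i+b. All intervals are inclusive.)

5

Evaluate at each i in [0,4]:
  i=0: ✓ (all of [0,3])
  i=1: ✓ (all of [1,4])
  i=2: ✓ (all of [2,5])
  i=3: ✓ (all of [3,6])
  i=4: ✓ (all of [4,7])
Positions where it holds: {0, 1, 2, 3, 4} → 5.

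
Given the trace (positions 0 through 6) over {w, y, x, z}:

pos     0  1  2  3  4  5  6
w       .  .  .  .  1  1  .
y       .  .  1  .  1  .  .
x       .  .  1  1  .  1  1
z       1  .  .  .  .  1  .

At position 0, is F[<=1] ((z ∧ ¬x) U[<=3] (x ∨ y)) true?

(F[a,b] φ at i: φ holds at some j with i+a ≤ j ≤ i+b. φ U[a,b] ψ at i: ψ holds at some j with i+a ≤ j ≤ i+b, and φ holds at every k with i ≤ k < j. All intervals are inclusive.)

Check ((z ∧ ¬x) U[<=3] (x ∨ y)) at each j in [0,1]:
  j=0: fails
  j=1: fails
No position in the window satisfies it → formula fails.

False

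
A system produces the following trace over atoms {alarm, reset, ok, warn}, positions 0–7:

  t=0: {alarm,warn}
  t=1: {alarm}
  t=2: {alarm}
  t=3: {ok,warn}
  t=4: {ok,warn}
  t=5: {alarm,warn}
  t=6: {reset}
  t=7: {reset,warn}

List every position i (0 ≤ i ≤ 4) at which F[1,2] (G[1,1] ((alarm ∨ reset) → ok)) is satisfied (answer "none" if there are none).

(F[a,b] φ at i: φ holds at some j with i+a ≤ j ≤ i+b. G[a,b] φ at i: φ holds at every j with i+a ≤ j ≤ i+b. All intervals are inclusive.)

0, 1, 2

Evaluate at each i in [0,4]:
  i=0: ✓ (witness j=2)
  i=1: ✓ (witness j=2)
  i=2: ✓ (witness j=3)
  i=3: ✗ (none in [4,5])
  i=4: ✗ (none in [5,6])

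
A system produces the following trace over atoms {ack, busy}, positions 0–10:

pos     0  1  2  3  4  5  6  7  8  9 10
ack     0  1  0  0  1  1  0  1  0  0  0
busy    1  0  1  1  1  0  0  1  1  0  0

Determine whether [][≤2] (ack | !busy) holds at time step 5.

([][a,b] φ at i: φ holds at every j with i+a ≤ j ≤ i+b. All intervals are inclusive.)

Check (ack | !busy) at every j in [5,7]:
  j=5: true
  j=6: true
  j=7: true
All positions satisfy it → formula holds.

True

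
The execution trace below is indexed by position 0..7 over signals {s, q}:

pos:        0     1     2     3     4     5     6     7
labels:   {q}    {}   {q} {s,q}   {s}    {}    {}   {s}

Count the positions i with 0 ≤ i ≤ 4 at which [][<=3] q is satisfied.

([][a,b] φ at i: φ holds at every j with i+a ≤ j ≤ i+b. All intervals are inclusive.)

Evaluate at each i in [0,4]:
  i=0: ✗ (fails at j=1)
  i=1: ✗ (fails at j=1)
  i=2: ✗ (fails at j=4)
  i=3: ✗ (fails at j=4)
  i=4: ✗ (fails at j=4)
Positions where it holds: {} → 0.

0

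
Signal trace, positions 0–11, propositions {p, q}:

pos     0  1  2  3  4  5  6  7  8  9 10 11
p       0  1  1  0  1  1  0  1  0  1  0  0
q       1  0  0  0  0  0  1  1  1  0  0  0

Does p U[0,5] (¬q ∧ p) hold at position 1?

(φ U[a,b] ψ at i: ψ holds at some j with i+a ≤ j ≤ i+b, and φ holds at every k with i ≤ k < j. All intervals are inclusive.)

Holds

Need some j in [1,6] with (¬q ∧ p), and p at every k in [1,j-1].
  j=1: (¬q ∧ p) holds; no prefix to check → satisfied.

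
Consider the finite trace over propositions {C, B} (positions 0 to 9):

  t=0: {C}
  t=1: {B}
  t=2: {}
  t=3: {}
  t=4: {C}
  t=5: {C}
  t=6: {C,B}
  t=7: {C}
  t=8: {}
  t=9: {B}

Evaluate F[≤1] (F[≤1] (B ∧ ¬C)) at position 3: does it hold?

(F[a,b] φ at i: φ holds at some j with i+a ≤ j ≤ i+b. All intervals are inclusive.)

Check F[≤1] (B ∧ ¬C) at each j in [3,4]:
  j=3: fails (none in [3,4])
  j=4: fails (none in [4,5])
No position in the window satisfies it → formula fails.

Does not hold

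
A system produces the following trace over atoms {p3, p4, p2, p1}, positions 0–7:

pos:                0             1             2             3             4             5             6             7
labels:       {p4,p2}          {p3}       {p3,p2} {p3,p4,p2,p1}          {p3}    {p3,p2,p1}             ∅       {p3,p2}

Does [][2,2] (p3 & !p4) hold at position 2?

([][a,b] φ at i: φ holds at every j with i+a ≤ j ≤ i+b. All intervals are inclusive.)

Check (p3 & !p4) at every j in [4,4]:
  j=4: true
All positions satisfy it → formula holds.

Yes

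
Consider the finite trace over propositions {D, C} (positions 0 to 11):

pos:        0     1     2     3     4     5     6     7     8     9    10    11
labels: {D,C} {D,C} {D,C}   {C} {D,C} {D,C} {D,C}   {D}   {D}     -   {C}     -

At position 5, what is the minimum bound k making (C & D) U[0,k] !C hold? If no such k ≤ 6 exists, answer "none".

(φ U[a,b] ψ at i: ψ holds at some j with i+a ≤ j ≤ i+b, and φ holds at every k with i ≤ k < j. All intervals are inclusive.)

Need earliest j ≥ 5 with !C, and (C & D) at every k in [5,j-1].
  j=5: rhs fails.
  j=6: rhs fails.
  j=7: rhs holds; lhs holds on [5,6]. k = 2.

2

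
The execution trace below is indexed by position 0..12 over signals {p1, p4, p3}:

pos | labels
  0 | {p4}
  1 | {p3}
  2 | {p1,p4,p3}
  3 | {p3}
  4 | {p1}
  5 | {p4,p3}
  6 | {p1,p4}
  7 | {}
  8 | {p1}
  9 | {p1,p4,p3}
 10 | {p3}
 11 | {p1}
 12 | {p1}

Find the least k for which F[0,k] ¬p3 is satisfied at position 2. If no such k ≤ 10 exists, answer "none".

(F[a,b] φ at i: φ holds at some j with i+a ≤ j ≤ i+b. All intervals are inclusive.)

Scan j = 2,3,… for ¬p3:
  j=2: fails
  j=3: fails
  j=4: holds
First hit at j=4, so smallest k = 4-2 = 2.

2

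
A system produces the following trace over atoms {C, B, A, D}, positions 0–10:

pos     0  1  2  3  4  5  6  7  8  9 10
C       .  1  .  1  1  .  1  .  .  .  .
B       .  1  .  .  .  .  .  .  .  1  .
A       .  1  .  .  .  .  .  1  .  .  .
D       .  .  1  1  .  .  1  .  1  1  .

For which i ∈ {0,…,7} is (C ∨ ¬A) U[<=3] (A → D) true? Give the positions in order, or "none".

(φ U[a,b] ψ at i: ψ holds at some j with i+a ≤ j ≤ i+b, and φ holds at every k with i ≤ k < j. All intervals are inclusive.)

0, 1, 2, 3, 4, 5, 6

Evaluate at each i in [0,7]:
  i=0: ✓ (rhs at j=0)
  i=1: ✓ (rhs at j=2; lhs holds on [1,1])
  i=2: ✓ (rhs at j=2)
  i=3: ✓ (rhs at j=3)
  i=4: ✓ (rhs at j=4)
  i=5: ✓ (rhs at j=5)
  i=6: ✓ (rhs at j=6)
  i=7: ✗ (lhs fails at k=7 before rhs at j=8)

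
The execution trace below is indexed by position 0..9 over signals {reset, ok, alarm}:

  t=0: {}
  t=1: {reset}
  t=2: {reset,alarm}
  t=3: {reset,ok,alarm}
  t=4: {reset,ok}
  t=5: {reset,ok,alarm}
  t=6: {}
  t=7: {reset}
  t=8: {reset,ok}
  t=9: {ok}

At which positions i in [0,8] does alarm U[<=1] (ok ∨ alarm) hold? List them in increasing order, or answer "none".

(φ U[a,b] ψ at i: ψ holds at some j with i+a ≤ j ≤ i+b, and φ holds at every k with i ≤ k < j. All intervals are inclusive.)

Evaluate at each i in [0,8]:
  i=0: ✗ (no rhs in [0,1])
  i=1: ✗ (lhs fails at k=1 before rhs at j=2)
  i=2: ✓ (rhs at j=2)
  i=3: ✓ (rhs at j=3)
  i=4: ✓ (rhs at j=4)
  i=5: ✓ (rhs at j=5)
  i=6: ✗ (no rhs in [6,7])
  i=7: ✗ (lhs fails at k=7 before rhs at j=8)
  i=8: ✓ (rhs at j=8)

2, 3, 4, 5, 8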